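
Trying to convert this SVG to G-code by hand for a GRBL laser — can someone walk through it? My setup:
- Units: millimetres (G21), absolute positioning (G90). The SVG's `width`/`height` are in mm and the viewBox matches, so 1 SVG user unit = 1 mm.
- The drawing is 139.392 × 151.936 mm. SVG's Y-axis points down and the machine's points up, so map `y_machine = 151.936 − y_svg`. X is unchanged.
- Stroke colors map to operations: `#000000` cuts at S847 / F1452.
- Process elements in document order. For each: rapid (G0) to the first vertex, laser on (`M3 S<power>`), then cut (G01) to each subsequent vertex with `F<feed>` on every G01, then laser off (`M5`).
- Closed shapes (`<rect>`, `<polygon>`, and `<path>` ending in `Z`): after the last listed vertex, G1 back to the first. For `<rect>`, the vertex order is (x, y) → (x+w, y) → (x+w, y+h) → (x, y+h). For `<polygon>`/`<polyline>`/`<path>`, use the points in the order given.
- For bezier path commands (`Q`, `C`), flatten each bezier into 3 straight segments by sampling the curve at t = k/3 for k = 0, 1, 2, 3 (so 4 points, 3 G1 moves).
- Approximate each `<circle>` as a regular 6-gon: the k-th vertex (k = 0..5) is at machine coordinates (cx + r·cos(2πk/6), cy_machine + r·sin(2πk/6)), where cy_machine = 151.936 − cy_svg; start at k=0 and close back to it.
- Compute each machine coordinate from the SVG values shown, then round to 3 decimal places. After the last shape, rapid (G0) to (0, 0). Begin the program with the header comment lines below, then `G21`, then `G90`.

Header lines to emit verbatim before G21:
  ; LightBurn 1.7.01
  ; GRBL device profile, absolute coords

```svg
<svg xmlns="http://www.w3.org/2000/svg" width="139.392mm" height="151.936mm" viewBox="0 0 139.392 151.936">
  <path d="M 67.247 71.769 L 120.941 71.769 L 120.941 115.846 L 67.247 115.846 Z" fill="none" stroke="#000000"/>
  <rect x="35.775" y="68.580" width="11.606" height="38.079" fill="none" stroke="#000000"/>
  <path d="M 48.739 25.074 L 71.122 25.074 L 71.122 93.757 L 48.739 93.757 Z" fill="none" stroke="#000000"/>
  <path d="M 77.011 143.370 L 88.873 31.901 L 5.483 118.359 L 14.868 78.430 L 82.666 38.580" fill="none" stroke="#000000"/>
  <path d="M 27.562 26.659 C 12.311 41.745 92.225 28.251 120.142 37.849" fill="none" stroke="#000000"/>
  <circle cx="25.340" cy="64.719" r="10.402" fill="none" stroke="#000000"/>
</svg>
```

1 u = 1 mm; y_m = 151.936 − y.

[1] `<path>` rectangle, #000000→cut S847 F1452: (67.247,80.167) → (120.941,80.167) → (120.941,36.090) → (67.247,36.090) → (67.247,80.167) (closed)

[2] `<rect>` rectangle, #000000→cut S847 F1452: (35.775,83.356) → (47.381,83.356) → (47.381,45.277) → (35.775,45.277) → (35.775,83.356) (closed)

[3] `<path>` rectangle, #000000→cut S847 F1452: (48.739,126.862) → (71.122,126.862) → (71.122,58.179) → (48.739,58.179) → (48.739,126.862) (closed)

[4] `<path>` open polyline, #000000→cut S847 F1452: (77.011,8.566) → (88.873,120.035) → (5.483,33.577) → (14.868,73.506) → (82.666,113.356)

[5] `<path>` cubic bezier, #000000→cut S847 F1452: (27.562,125.277) → (38.582,117.804) → (80.343,117.901) → (120.142,114.087)

[6] `<circle>` circle, #000000→cut S847 F1452: (35.742,87.217) → (30.541,96.225) → (20.139,96.225) → (14.938,87.217) → (20.139,78.209) → (30.541,78.209) → (35.742,87.217) (closed)

; LightBurn 1.7.01
; GRBL device profile, absolute coords
G21
G90
G0 X67.247 Y80.167
M3 S847
G01 X120.941 Y80.167 F1452
G01 X120.941 Y36.090 F1452
G01 X67.247 Y36.090 F1452
G01 X67.247 Y80.167 F1452
M5
G0 X35.775 Y83.356
M3 S847
G01 X47.381 Y83.356 F1452
G01 X47.381 Y45.277 F1452
G01 X35.775 Y45.277 F1452
G01 X35.775 Y83.356 F1452
M5
G0 X48.739 Y126.862
M3 S847
G01 X71.122 Y126.862 F1452
G01 X71.122 Y58.179 F1452
G01 X48.739 Y58.179 F1452
G01 X48.739 Y126.862 F1452
M5
G0 X77.011 Y8.566
M3 S847
G01 X88.873 Y120.035 F1452
G01 X5.483 Y33.577 F1452
G01 X14.868 Y73.506 F1452
G01 X82.666 Y113.356 F1452
M5
G0 X27.562 Y125.277
M3 S847
G01 X38.582 Y117.804 F1452
G01 X80.343 Y117.901 F1452
G01 X120.142 Y114.087 F1452
M5
G0 X35.742 Y87.217
M3 S847
G01 X30.541 Y96.225 F1452
G01 X20.139 Y96.225 F1452
G01 X14.938 Y87.217 F1452
G01 X20.139 Y78.209 F1452
G01 X30.541 Y78.209 F1452
G01 X35.742 Y87.217 F1452
M5
G0 X0.000 Y0.000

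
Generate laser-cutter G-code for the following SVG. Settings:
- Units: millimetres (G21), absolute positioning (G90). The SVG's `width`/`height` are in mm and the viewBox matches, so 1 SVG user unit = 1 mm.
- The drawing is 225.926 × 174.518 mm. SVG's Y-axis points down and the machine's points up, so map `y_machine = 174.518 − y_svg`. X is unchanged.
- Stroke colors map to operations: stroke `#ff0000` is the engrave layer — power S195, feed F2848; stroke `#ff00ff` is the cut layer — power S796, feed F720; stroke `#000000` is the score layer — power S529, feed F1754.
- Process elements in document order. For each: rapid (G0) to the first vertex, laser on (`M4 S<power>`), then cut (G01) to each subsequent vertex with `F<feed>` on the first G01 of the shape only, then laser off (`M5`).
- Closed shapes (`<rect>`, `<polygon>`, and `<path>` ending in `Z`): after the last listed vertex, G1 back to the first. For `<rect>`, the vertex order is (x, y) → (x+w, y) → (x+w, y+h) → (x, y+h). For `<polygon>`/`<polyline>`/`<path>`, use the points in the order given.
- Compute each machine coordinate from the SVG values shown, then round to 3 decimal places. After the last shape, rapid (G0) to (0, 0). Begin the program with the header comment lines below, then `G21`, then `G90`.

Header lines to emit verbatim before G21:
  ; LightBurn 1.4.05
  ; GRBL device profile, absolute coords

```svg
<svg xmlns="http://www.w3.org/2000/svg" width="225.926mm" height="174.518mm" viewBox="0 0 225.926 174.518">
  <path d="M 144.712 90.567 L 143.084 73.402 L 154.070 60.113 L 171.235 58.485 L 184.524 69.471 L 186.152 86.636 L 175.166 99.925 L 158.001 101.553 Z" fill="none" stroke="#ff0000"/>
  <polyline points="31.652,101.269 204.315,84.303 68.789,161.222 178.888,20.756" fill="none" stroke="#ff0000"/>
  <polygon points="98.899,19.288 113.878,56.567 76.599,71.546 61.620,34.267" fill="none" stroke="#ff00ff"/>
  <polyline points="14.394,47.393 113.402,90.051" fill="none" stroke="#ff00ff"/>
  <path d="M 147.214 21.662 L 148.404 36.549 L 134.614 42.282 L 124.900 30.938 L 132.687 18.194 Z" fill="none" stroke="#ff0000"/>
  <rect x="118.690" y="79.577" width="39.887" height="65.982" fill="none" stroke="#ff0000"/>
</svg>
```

; LightBurn 1.4.05
; GRBL device profile, absolute coords
G21
G90
G0 X144.712 Y83.951
M4 S195
G01 X143.084 Y101.116 F2848
G01 X154.070 Y114.405
G01 X171.235 Y116.033
G01 X184.524 Y105.047
G01 X186.152 Y87.882
G01 X175.166 Y74.593
G01 X158.001 Y72.965
G01 X144.712 Y83.951
M5
G0 X31.652 Y73.249
M4 S195
G01 X204.315 Y90.215 F2848
G01 X68.789 Y13.296
G01 X178.888 Y153.762
M5
G0 X98.899 Y155.230
M4 S796
G01 X113.878 Y117.951 F720
G01 X76.599 Y102.972
G01 X61.620 Y140.251
G01 X98.899 Y155.230
M5
G0 X14.394 Y127.125
M4 S796
G01 X113.402 Y84.467 F720
M5
G0 X147.214 Y152.856
M4 S195
G01 X148.404 Y137.969 F2848
G01 X134.614 Y132.236
G01 X124.900 Y143.580
G01 X132.687 Y156.324
G01 X147.214 Y152.856
M5
G0 X118.690 Y94.941
M4 S195
G01 X158.577 Y94.941 F2848
G01 X158.577 Y28.959
G01 X118.690 Y28.959
G01 X118.690 Y94.941
M5
G0 X0.000 Y0.000

viewBox `0 0 225.926 174.518` with mm width/height → 1 unit = 1 mm. Flip: y_m = 174.518 − y_svg.

**Shape 1** — `<path>` regular polygon, stroke `#ff0000` → engrave (S195, F2848). Machine vertices: (144.712,83.951) → (143.084,101.116) → (154.070,114.405) → (171.235,116.033) → (184.524,105.047) → (186.152,87.882) → (175.166,74.593) → (158.001,72.965) → (144.712,83.951). Closed: final G1 returns to the first vertex.

**Shape 2** — `<polyline>` open polyline, stroke `#ff0000` → engrave (S195, F2848). Machine vertices: (31.652,73.249) → (204.315,90.215) → (68.789,13.296) → (178.888,153.762). Open path.

**Shape 3** — `<polygon>` regular polygon, stroke `#ff00ff` → cut (S796, F720). Machine vertices: (98.899,155.230) → (113.878,117.951) → (76.599,102.972) → (61.620,140.251) → (98.899,155.230). Closed: final G1 returns to the first vertex.

**Shape 4** — `<polyline>` line segment, stroke `#ff00ff` → cut (S796, F720). Machine vertices: (14.394,127.125) → (113.402,84.467). Open path.

**Shape 5** — `<path>` regular polygon, stroke `#ff0000` → engrave (S195, F2848). Machine vertices: (147.214,152.856) → (148.404,137.969) → (134.614,132.236) → (124.900,143.580) → (132.687,156.324) → (147.214,152.856). Closed: final G1 returns to the first vertex.

**Shape 6** — `<rect>` rectangle, stroke `#ff0000` → engrave (S195, F2848). Machine vertices: (118.690,94.941) → (158.577,94.941) → (158.577,28.959) → (118.690,28.959) → (118.690,94.941). Closed: final G1 returns to the first vertex.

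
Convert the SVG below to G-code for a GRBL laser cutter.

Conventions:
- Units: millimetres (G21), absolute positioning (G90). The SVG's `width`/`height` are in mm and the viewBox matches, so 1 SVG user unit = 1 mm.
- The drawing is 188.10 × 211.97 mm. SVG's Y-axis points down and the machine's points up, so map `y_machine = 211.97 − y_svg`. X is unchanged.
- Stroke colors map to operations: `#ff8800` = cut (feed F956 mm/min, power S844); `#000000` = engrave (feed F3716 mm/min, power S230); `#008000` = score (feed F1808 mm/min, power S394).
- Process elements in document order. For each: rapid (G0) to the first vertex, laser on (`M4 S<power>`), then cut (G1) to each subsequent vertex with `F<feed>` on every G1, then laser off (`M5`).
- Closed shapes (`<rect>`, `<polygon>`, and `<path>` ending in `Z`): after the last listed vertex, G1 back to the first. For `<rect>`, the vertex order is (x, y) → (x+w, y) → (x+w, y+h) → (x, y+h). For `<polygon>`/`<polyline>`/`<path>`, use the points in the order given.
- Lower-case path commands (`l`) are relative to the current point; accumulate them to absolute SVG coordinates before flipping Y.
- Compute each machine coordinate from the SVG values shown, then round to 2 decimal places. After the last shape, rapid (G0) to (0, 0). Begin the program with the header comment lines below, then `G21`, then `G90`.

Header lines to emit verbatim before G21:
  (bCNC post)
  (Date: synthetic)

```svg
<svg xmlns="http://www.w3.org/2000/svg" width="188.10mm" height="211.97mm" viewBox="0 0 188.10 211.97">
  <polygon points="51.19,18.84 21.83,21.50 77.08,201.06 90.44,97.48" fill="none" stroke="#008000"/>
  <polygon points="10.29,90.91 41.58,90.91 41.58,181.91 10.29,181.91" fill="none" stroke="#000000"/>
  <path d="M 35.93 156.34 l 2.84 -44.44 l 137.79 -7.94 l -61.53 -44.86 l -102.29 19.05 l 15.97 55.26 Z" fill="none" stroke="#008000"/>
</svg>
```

(bCNC post)
(Date: synthetic)
G21
G90
G0 X51.19 Y193.13
M4 S394
G1 X21.83 Y190.47 F1808
G1 X77.08 Y10.91 F1808
G1 X90.44 Y114.49 F1808
G1 X51.19 Y193.13 F1808
M5
G0 X10.29 Y121.06
M4 S230
G1 X41.58 Y121.06 F3716
G1 X41.58 Y30.06 F3716
G1 X10.29 Y30.06 F3716
G1 X10.29 Y121.06 F3716
M5
G0 X35.93 Y55.63
M4 S394
G1 X38.77 Y100.07 F1808
G1 X176.56 Y108.01 F1808
G1 X115.03 Y152.87 F1808
G1 X12.74 Y133.82 F1808
G1 X28.71 Y78.56 F1808
G1 X35.93 Y55.63 F1808
M5
G0 X0.00 Y0.00

1 u = 1 mm; y_m = 211.97 − y.

[1] `<polygon>` closed polygon, #008000→score S394 F1808: (51.19,193.13) → (21.83,190.47) → (77.08,10.91) → (90.44,114.49) → (51.19,193.13) (closed)

[2] `<polygon>` rectangle, #000000→engrave S230 F3716: (10.29,121.06) → (41.58,121.06) → (41.58,30.06) → (10.29,30.06) → (10.29,121.06) (closed)

[3] `<path>` closed polygon, #008000→score S394 F1808: (35.93,55.63) → (38.77,100.07) → (176.56,108.01) → (115.03,152.87) → (12.74,133.82) → (28.71,78.56) → (35.93,55.63) (closed)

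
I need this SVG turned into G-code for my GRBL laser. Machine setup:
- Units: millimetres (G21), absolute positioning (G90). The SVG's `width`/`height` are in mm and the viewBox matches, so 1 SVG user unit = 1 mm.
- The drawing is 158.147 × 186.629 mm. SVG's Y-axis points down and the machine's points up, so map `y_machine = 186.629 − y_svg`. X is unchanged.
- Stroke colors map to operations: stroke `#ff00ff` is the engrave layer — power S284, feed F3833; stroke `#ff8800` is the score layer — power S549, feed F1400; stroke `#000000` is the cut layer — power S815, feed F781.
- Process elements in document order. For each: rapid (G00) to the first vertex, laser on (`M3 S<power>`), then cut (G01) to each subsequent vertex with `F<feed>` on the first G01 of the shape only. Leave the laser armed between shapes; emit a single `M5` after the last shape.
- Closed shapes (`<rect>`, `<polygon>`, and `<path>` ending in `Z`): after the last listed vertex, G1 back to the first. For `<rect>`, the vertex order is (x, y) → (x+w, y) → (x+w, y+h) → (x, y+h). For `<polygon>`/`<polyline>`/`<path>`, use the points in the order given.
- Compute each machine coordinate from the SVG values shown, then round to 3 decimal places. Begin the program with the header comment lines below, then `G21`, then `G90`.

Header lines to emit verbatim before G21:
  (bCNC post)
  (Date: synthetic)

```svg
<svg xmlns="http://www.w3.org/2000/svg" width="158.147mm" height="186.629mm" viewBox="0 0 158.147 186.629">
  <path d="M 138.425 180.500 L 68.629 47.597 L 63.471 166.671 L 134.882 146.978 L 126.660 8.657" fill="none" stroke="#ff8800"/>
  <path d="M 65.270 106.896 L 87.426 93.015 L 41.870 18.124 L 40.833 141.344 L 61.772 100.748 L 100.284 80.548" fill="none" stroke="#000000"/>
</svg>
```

Since the viewBox matches the mm dimensions, user units are millimetres directly. The only transform is the Y-flip y_m = 186.629 − y_svg.

Shape 1 is a open polyline drawn with `<path>`. Its stroke #ff8800 means score at S549, F1400. After flipping Y the toolpath is (138.425,6.129) → (68.629,139.032) → (63.471,19.958) → (134.882,39.651) → (126.660,177.972).

Shape 2 is a open polyline drawn with `<path>`. Its stroke #000000 means cut at S815, F781. After flipping Y the toolpath is (65.270,79.733) → (87.426,93.614) → (41.870,168.505) → (40.833,45.285) → (61.772,85.881) → (100.284,106.081).

(bCNC post)
(Date: synthetic)
G21
G90
G00 X138.425 Y6.129
M3 S549
G01 X68.629 Y139.032 F1400
G01 X63.471 Y19.958
G01 X134.882 Y39.651
G01 X126.660 Y177.972
G00 X65.270 Y79.733
M3 S815
G01 X87.426 Y93.614 F781
G01 X41.870 Y168.505
G01 X40.833 Y45.285
G01 X61.772 Y85.881
G01 X100.284 Y106.081
M5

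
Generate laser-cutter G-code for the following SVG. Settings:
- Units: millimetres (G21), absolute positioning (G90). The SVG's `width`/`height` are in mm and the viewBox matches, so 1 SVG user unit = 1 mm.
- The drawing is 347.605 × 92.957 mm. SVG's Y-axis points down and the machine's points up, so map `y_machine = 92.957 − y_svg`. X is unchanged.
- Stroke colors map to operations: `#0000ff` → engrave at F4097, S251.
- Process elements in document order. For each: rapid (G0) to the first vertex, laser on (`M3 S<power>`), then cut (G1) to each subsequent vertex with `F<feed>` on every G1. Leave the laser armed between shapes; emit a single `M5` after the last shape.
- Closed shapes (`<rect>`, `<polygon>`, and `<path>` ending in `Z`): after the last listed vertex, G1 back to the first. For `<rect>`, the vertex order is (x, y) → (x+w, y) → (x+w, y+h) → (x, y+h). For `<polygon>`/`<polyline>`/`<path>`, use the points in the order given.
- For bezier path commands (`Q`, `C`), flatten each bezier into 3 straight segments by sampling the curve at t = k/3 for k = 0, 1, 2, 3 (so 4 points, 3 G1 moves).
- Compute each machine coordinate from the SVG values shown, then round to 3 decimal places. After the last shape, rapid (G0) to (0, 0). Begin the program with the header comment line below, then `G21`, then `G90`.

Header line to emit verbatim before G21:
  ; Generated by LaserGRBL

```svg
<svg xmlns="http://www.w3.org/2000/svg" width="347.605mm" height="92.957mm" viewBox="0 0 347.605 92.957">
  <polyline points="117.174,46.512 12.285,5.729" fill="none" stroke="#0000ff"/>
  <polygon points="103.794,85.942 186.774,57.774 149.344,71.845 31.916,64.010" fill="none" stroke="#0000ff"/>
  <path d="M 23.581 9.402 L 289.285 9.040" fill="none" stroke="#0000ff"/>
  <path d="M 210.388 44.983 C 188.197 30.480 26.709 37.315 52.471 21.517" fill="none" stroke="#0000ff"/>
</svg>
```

; Generated by LaserGRBL
G21
G90
G0 X117.174 Y46.445
M3 S251
G1 X12.285 Y87.228 F4097
G0 X103.794 Y7.015
M3 S251
G1 X186.774 Y35.183 F4097
G1 X149.344 Y21.112 F4097
G1 X31.916 Y28.947 F4097
G1 X103.794 Y7.015 F4097
G0 X23.581 Y83.555
M3 S251
G1 X289.285 Y83.917 F4097
G0 X210.388 Y47.974
M3 S251
G1 X153.859 Y56.993 F4097
G1 X77.031 Y61.558 F4097
G1 X52.471 Y71.440 F4097
M5
G0 X0.000 Y0.000

Since the viewBox matches the mm dimensions, user units are millimetres directly. The only transform is the Y-flip y_m = 92.957 − y_svg.

Shape 1 is a line segment drawn with `<polyline>`. Its stroke #0000ff means engrave at S251, F4097. After flipping Y the toolpath is (117.174,46.445) → (12.285,87.228).

Shape 2 is a closed polygon drawn with `<polygon>`. Its stroke #0000ff means engrave at S251, F4097. After flipping Y the toolpath is (103.794,7.015) → (186.774,35.183) → (149.344,21.112) → (31.916,28.947) → (103.794,7.015), returning to the start.

Shape 3 is a line segment drawn with `<path>`. Its stroke #0000ff means engrave at S251, F4097. After flipping Y the toolpath is (23.581,83.555) → (289.285,83.917).

Shape 4 is a cubic bezier drawn with `<path>`. Its stroke #0000ff means engrave at S251, F4097. After flipping Y the toolpath is (210.388,47.974) → (153.859,56.993) → (77.031,61.558) → (52.471,71.440).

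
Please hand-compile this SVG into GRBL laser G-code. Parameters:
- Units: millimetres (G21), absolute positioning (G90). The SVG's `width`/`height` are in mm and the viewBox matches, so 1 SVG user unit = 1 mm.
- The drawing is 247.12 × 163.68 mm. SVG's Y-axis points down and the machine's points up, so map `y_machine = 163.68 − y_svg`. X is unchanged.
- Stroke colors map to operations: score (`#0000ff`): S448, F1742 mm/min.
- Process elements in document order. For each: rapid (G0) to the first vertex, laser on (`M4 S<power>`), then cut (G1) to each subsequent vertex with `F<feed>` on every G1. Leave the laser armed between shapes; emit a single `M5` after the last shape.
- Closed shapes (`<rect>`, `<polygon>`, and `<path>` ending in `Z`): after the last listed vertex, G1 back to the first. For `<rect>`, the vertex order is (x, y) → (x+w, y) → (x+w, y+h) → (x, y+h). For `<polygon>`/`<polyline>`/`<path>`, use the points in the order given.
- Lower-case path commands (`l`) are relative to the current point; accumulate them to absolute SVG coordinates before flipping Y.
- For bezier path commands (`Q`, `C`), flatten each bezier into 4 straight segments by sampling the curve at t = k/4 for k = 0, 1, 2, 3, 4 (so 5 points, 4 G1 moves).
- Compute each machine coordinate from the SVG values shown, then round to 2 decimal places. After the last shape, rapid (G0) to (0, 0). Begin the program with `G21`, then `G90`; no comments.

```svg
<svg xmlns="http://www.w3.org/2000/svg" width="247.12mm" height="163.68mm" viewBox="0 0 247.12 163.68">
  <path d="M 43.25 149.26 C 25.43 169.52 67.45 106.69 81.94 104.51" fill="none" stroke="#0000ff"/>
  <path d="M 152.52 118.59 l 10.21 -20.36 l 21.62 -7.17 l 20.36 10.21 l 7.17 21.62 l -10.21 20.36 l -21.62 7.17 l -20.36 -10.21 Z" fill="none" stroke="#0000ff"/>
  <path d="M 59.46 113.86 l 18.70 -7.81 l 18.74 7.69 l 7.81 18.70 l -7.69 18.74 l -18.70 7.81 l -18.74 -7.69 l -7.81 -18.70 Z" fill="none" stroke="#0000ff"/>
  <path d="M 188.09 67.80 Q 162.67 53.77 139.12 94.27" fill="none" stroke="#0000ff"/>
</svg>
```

1 u = 1 mm; y_m = 163.68 − y.

[1] `<path>` cubic bezier, #0000ff→score S448 F1742: (43.25,14.42) → (39.74,12.56) → (50.48,28.38) → (67.28,48.41) → (81.94,59.17)

[2] `<path>` regular polygon, #0000ff→score S448 F1742: (152.52,45.09) → (162.73,65.45) → (184.35,72.62) → (204.71,62.41) → (211.88,40.79) → (201.67,20.43) → (180.05,13.26) → (159.69,23.47) → (152.52,45.09) (closed)

[3] `<path>` regular polygon, #0000ff→score S448 F1742: (59.46,49.82) → (78.16,57.63) → (96.90,49.94) → (104.71,31.24) → (97.02,12.50) → (78.32,4.69) → (59.58,12.38) → (51.77,31.08) → (59.46,49.82) (closed)

[4] `<path>` quadratic bezier, #0000ff→score S448 F1742: (188.09,95.88) → (175.50,99.49) → (163.14,96.28) → (151.01,86.25) → (139.12,69.41)

G21
G90
G0 X43.25 Y14.42
M4 S448
G1 X39.74 Y12.56 F1742
G1 X50.48 Y28.38 F1742
G1 X67.28 Y48.41 F1742
G1 X81.94 Y59.17 F1742
G0 X152.52 Y45.09
M4 S448
G1 X162.73 Y65.45 F1742
G1 X184.35 Y72.62 F1742
G1 X204.71 Y62.41 F1742
G1 X211.88 Y40.79 F1742
G1 X201.67 Y20.43 F1742
G1 X180.05 Y13.26 F1742
G1 X159.69 Y23.47 F1742
G1 X152.52 Y45.09 F1742
G0 X59.46 Y49.82
M4 S448
G1 X78.16 Y57.63 F1742
G1 X96.90 Y49.94 F1742
G1 X104.71 Y31.24 F1742
G1 X97.02 Y12.50 F1742
G1 X78.32 Y4.69 F1742
G1 X59.58 Y12.38 F1742
G1 X51.77 Y31.08 F1742
G1 X59.46 Y49.82 F1742
G0 X188.09 Y95.88
M4 S448
G1 X175.50 Y99.49 F1742
G1 X163.14 Y96.28 F1742
G1 X151.01 Y86.25 F1742
G1 X139.12 Y69.41 F1742
M5
G0 X0.00 Y0.00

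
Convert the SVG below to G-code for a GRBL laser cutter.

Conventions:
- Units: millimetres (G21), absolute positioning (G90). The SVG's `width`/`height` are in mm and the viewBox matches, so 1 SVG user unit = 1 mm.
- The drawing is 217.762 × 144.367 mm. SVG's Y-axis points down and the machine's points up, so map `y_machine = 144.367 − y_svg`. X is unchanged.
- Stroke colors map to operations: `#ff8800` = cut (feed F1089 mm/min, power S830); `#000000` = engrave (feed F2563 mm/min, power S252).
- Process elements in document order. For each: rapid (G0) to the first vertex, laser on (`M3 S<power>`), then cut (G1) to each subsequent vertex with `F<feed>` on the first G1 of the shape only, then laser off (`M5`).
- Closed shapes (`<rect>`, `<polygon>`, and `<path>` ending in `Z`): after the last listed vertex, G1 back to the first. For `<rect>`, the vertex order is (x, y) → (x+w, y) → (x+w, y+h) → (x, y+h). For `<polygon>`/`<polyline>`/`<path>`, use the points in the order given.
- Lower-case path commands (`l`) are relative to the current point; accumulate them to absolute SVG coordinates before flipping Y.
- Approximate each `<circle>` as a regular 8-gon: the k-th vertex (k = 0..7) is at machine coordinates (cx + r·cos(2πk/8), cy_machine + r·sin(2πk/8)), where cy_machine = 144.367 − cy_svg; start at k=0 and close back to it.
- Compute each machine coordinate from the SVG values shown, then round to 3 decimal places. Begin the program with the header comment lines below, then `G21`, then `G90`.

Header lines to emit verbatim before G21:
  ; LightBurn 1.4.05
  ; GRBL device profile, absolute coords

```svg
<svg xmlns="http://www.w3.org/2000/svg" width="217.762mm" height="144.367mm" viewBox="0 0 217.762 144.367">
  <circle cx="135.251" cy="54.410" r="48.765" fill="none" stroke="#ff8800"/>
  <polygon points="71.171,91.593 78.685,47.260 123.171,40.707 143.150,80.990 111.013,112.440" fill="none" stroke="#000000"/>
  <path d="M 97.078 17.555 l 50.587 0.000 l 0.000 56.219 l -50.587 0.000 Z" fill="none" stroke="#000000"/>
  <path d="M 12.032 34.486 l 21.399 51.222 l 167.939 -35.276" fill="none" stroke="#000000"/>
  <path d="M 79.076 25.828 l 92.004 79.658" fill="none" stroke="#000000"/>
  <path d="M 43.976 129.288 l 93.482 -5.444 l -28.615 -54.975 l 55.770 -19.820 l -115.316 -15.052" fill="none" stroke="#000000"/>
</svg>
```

; LightBurn 1.4.05
; GRBL device profile, absolute coords
G21
G90
G0 X184.016 Y89.957
M3 S830
G1 X169.733 Y124.439 F1089
G1 X135.251 Y138.722
G1 X100.769 Y124.439
G1 X86.486 Y89.957
G1 X100.769 Y55.475
G1 X135.251 Y41.192
G1 X169.733 Y55.475
G1 X184.016 Y89.957
M5
G0 X71.171 Y52.774
M3 S252
G1 X78.685 Y97.107 F2563
G1 X123.171 Y103.660
G1 X143.150 Y63.377
G1 X111.013 Y31.927
G1 X71.171 Y52.774
M5
G0 X97.078 Y126.812
M3 S252
G1 X147.665 Y126.812 F2563
G1 X147.665 Y70.593
G1 X97.078 Y70.593
G1 X97.078 Y126.812
M5
G0 X12.032 Y109.881
M3 S252
G1 X33.431 Y58.659 F2563
G1 X201.370 Y93.935
M5
G0 X79.076 Y118.539
M3 S252
G1 X171.080 Y38.881 F2563
M5
G0 X43.976 Y15.079
M3 S252
G1 X137.458 Y20.523 F2563
G1 X108.843 Y75.498
G1 X164.613 Y95.318
G1 X49.297 Y110.370
M5

Since the viewBox matches the mm dimensions, user units are millimetres directly. The only transform is the Y-flip y_m = 144.367 − y_svg.

Shape 1 is a circle drawn with `<circle>`. Its stroke #ff8800 means cut at S830, F1089. After flipping Y the toolpath is (184.016,89.957) → (169.733,124.439) → (135.251,138.722) → (100.769,124.439) → (86.486,89.957) → (100.769,55.475) → (135.251,41.192) → (169.733,55.475) → (184.016,89.957), returning to the start.

Shape 2 is a regular polygon drawn with `<polygon>`. Its stroke #000000 means engrave at S252, F2563. After flipping Y the toolpath is (71.171,52.774) → (78.685,97.107) → (123.171,103.660) → (143.150,63.377) → (111.013,31.927) → (71.171,52.774), returning to the start.

Shape 3 is a rectangle drawn with `<path>`. Its stroke #000000 means engrave at S252, F2563. After flipping Y the toolpath is (97.078,126.812) → (147.665,126.812) → (147.665,70.593) → (97.078,70.593) → (97.078,126.812), returning to the start.

Shape 4 is a open polyline drawn with `<path>`. Its stroke #000000 means engrave at S252, F2563. After flipping Y the toolpath is (12.032,109.881) → (33.431,58.659) → (201.370,93.935).

Shape 5 is a line segment drawn with `<path>`. Its stroke #000000 means engrave at S252, F2563. After flipping Y the toolpath is (79.076,118.539) → (171.080,38.881).

Shape 6 is a open polyline drawn with `<path>`. Its stroke #000000 means engrave at S252, F2563. After flipping Y the toolpath is (43.976,15.079) → (137.458,20.523) → (108.843,75.498) → (164.613,95.318) → (49.297,110.370).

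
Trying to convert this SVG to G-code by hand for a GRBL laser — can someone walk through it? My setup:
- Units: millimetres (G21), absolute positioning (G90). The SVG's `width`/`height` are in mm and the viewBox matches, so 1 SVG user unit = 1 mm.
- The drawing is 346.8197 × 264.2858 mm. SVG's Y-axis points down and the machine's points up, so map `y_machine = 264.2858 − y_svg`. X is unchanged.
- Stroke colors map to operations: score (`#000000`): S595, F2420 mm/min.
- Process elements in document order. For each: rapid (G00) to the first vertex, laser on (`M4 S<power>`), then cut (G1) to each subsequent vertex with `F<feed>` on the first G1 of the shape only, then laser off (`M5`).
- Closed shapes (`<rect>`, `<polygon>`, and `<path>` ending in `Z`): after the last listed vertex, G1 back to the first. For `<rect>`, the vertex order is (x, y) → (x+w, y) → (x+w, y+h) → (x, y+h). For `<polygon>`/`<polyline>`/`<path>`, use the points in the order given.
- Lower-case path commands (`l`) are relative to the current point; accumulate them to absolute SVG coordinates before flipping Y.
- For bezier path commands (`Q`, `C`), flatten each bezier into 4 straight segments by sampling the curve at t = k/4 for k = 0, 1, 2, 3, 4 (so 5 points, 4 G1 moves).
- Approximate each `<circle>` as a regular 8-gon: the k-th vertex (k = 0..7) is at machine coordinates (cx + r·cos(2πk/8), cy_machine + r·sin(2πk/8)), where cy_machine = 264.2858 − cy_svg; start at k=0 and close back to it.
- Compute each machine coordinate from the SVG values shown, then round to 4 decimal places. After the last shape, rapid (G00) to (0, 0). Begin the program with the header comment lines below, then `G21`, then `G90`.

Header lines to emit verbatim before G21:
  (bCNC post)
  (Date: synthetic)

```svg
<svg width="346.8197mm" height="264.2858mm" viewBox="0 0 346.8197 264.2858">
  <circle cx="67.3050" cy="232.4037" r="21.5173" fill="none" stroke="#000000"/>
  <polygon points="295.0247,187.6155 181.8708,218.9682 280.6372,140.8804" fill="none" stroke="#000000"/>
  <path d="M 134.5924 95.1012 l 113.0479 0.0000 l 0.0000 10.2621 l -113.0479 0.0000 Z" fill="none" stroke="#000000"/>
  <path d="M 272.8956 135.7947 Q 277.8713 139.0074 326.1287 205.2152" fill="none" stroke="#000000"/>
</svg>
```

1 u = 1 mm; y_m = 264.2858 − y.

[1] `<circle>` circle, #000000→score S595 F2420: (88.8223,31.8821) → (82.5200,47.0971) → (67.3050,53.3994) → (52.0900,47.0971) → (45.7877,31.8821) → (52.0900,16.6671) → (67.3050,10.3648) → (82.5200,16.6671) → (88.8223,31.8821) (closed)

[2] `<polygon>` closed polygon, #000000→score S595 F2420: (295.0247,76.6703) → (181.8708,45.3176) → (280.6372,123.4054) → (295.0247,76.6703) (closed)

[3] `<path>` rectangle, #000000→score S595 F2420: (134.5924,169.1846) → (247.6403,169.1846) → (247.6403,158.9225) → (134.5924,158.9225) → (134.5924,169.1846) (closed)

[4] `<path>` quadratic bezier, #000000→score S595 F2420: (272.8956,128.4911) → (278.0886,122.9476) → (288.6917,109.5296) → (304.7051,88.2373) → (326.1287,59.0706)

(bCNC post)
(Date: synthetic)
G21
G90
G00 X88.8223 Y31.8821
M4 S595
G1 X82.5200 Y47.0971 F2420
G1 X67.3050 Y53.3994
G1 X52.0900 Y47.0971
G1 X45.7877 Y31.8821
G1 X52.0900 Y16.6671
G1 X67.3050 Y10.3648
G1 X82.5200 Y16.6671
G1 X88.8223 Y31.8821
M5
G00 X295.0247 Y76.6703
M4 S595
G1 X181.8708 Y45.3176 F2420
G1 X280.6372 Y123.4054
G1 X295.0247 Y76.6703
M5
G00 X134.5924 Y169.1846
M4 S595
G1 X247.6403 Y169.1846 F2420
G1 X247.6403 Y158.9225
G1 X134.5924 Y158.9225
G1 X134.5924 Y169.1846
M5
G00 X272.8956 Y128.4911
M4 S595
G1 X278.0886 Y122.9476 F2420
G1 X288.6917 Y109.5296
G1 X304.7051 Y88.2373
G1 X326.1287 Y59.0706
M5
G00 X0.0000 Y0.0000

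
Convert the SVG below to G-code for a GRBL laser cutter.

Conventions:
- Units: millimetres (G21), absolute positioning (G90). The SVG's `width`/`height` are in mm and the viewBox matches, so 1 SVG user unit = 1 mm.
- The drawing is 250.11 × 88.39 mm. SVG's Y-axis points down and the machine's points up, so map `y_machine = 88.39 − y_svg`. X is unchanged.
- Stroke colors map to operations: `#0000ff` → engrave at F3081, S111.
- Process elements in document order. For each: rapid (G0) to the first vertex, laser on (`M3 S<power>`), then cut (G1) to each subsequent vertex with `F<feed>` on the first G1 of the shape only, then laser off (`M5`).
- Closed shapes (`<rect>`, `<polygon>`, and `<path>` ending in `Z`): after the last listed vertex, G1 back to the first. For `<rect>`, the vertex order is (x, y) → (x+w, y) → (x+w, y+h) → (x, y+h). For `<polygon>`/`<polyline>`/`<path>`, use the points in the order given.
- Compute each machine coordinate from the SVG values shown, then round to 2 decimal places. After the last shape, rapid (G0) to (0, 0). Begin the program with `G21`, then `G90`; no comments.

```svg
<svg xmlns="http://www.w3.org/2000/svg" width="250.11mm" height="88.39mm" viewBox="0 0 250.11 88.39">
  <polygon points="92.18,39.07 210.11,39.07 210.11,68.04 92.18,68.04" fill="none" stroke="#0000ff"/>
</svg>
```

G21
G90
G0 X92.18 Y49.32
M3 S111
G1 X210.11 Y49.32 F3081
G1 X210.11 Y20.35
G1 X92.18 Y20.35
G1 X92.18 Y49.32
M5
G0 X0.00 Y0.00

Since the viewBox matches the mm dimensions, user units are millimetres directly. The only transform is the Y-flip y_m = 88.39 − y_svg.

Shape 1 is a rectangle drawn with `<polygon>`. Its stroke #0000ff means engrave at S111, F3081. After flipping Y the toolpath is (92.18,49.32) → (210.11,49.32) → (210.11,20.35) → (92.18,20.35) → (92.18,49.32), returning to the start.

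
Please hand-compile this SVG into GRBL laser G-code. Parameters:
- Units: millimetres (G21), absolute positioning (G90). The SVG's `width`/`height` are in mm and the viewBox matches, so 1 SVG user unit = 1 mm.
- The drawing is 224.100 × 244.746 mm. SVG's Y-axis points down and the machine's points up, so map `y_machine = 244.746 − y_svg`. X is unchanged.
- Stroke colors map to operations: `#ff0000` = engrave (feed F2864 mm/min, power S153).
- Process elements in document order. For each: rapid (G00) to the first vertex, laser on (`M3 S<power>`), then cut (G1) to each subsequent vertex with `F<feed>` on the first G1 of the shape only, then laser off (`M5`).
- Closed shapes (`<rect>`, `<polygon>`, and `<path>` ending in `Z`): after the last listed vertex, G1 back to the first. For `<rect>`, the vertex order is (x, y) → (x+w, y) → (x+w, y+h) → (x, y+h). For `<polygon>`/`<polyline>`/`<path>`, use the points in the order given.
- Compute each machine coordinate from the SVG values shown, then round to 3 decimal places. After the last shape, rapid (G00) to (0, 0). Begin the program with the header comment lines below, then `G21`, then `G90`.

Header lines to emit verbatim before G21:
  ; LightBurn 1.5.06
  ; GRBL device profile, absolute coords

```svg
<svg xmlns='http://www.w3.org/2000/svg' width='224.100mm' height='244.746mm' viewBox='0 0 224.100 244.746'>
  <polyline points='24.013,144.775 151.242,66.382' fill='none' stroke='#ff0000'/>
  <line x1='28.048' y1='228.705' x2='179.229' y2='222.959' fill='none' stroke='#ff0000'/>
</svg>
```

viewBox `0 0 224.100 244.746` with mm width/height → 1 unit = 1 mm. Flip: y_m = 244.746 − y_svg.

**Shape 1** — `<polyline>` line segment, stroke `#ff0000` → engrave (S153, F2864). Machine vertices: (24.013,99.971) → (151.242,178.364). Open path.

**Shape 2** — `<line>` line segment, stroke `#ff0000` → engrave (S153, F2864). Machine vertices: (28.048,16.041) → (179.229,21.787). Open path.

; LightBurn 1.5.06
; GRBL device profile, absolute coords
G21
G90
G00 X24.013 Y99.971
M3 S153
G1 X151.242 Y178.364 F2864
M5
G00 X28.048 Y16.041
M3 S153
G1 X179.229 Y21.787 F2864
M5
G00 X0.000 Y0.000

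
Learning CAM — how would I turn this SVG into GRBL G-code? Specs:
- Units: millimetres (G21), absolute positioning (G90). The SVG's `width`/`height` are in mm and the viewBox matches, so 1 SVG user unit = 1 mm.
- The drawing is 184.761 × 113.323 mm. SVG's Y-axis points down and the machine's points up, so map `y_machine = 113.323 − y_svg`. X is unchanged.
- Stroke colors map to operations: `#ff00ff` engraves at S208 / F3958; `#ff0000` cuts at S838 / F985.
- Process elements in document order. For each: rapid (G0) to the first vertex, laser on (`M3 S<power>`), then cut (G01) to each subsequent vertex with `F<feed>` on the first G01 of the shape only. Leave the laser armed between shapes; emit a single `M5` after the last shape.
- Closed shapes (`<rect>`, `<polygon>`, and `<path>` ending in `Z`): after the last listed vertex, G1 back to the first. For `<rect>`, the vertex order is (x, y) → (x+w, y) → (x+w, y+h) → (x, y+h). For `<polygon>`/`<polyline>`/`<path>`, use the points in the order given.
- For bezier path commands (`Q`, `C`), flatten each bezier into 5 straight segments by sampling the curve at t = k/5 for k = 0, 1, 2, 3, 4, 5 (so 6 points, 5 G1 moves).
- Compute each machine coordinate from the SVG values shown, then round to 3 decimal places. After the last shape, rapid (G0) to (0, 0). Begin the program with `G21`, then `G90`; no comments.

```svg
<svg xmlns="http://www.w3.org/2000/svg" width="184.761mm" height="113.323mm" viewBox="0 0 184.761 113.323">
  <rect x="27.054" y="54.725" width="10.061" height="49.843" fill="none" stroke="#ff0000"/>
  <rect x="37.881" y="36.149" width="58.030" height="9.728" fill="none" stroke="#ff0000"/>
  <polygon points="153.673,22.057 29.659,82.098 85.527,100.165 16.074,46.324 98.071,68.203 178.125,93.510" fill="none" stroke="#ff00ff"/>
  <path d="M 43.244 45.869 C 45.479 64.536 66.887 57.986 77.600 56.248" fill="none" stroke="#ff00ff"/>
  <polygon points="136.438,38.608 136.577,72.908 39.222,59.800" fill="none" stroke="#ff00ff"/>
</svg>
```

G21
G90
G0 X27.054 Y58.598
M3 S838
G01 X37.115 Y58.598 F985
G01 X37.115 Y8.755
G01 X27.054 Y8.755
G01 X27.054 Y58.598
G0 X37.881 Y77.174
M3 S838
G01 X95.911 Y77.174 F985
G01 X95.911 Y67.446
G01 X37.881 Y67.446
G01 X37.881 Y77.174
G0 X153.673 Y91.266
M3 S208
G01 X29.659 Y31.225 F3958
G01 X85.527 Y13.158
G01 X16.074 Y66.999
G01 X98.071 Y45.120
G01 X178.125 Y19.813
G01 X153.673 Y91.266
G0 X43.244 Y67.454
M3 S208
G01 X46.647 Y59.040 F3958
G01 X53.217 Y55.236
G01 X61.522 Y54.601
G01 X70.128 Y55.695
G01 X77.600 Y57.075
G0 X136.438 Y74.715
M3 S208
G01 X136.577 Y40.415 F3958
G01 X39.222 Y53.523
G01 X136.438 Y74.715
M5
G0 X0.000 Y0.000

Since the viewBox matches the mm dimensions, user units are millimetres directly. The only transform is the Y-flip y_m = 113.323 − y_svg.

Shape 1 is a rectangle drawn with `<rect>`. Its stroke #ff0000 means cut at S838, F985. After flipping Y the toolpath is (27.054,58.598) → (37.115,58.598) → (37.115,8.755) → (27.054,8.755) → (27.054,58.598), returning to the start.

Shape 2 is a rectangle drawn with `<rect>`. Its stroke #ff0000 means cut at S838, F985. After flipping Y the toolpath is (37.881,77.174) → (95.911,77.174) → (95.911,67.446) → (37.881,67.446) → (37.881,77.174), returning to the start.

Shape 3 is a closed polygon drawn with `<polygon>`. Its stroke #ff00ff means engrave at S208, F3958. After flipping Y the toolpath is (153.673,91.266) → (29.659,31.225) → (85.527,13.158) → (16.074,66.999) → (98.071,45.120) → (178.125,19.813) → (153.673,91.266), returning to the start.

Shape 4 is a cubic bezier drawn with `<path>`. Its stroke #ff00ff means engrave at S208, F3958. After flipping Y the toolpath is (43.244,67.454) → (46.647,59.040) → (53.217,55.236) → (61.522,54.601) → (70.128,55.695) → (77.600,57.075).

Shape 5 is a closed polygon drawn with `<polygon>`. Its stroke #ff00ff means engrave at S208, F3958. After flipping Y the toolpath is (136.438,74.715) → (136.577,40.415) → (39.222,53.523) → (136.438,74.715), returning to the start.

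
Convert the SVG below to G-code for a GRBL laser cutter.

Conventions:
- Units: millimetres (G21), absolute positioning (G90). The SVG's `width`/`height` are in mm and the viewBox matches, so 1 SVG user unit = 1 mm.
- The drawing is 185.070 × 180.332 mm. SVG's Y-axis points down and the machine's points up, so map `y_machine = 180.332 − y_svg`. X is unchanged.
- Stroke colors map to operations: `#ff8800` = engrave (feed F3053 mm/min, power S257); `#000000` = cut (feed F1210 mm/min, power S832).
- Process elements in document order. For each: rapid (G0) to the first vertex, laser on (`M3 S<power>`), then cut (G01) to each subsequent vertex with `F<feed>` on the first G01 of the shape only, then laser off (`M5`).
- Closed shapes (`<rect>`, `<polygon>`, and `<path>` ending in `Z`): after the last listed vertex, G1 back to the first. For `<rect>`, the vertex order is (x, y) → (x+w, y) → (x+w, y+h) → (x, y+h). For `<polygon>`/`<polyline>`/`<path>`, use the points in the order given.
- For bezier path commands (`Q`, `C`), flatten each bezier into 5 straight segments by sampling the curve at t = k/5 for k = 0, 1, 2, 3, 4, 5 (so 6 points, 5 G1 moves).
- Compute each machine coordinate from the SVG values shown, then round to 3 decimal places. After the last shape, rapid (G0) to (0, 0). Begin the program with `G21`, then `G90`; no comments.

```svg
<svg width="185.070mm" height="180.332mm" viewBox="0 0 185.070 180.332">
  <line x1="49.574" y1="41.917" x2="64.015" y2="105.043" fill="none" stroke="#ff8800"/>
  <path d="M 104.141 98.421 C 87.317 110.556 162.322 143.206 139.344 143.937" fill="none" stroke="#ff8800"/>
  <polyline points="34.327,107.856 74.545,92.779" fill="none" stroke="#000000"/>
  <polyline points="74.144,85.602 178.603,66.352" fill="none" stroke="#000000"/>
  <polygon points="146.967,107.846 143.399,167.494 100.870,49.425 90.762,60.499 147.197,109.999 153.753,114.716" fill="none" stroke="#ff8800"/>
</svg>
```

G21
G90
G0 X49.574 Y138.415
M3 S257
G01 X64.015 Y75.289 F3053
M5
G0 X104.141 Y81.911
M3 S257
G01 X103.548 Y72.588 F3053
G01 X115.882 Y60.858
G01 X132.034 Y49.238
G01 X142.891 Y40.244
G01 X139.344 Y36.395
M5
G0 X34.327 Y72.476
M3 S832
G01 X74.545 Y87.553 F1210
M5
G0 X74.144 Y94.730
M3 S832
G01 X178.603 Y113.980 F1210
M5
G0 X146.967 Y72.486
M3 S257
G01 X143.399 Y12.838 F3053
G01 X100.870 Y130.907
G01 X90.762 Y119.833
G01 X147.197 Y70.333
G01 X153.753 Y65.616
G01 X146.967 Y72.486
M5
G0 X0.000 Y0.000

viewBox `0 0 185.070 180.332` with mm width/height → 1 unit = 1 mm. Flip: y_m = 180.332 − y_svg.

**Shape 1** — `<line>` line segment, stroke `#ff8800` → engrave (S257, F3053). Machine vertices: (49.574,138.415) → (64.015,75.289). Open path.

**Shape 2** — `<path>` cubic bezier, stroke `#ff8800` → engrave (S257, F3053). Control points (SVG): P0=(104.141,98.421), P1=(87.317,110.556), P2=(162.322,143.206), P3=(139.344,143.937); sampled at t=k/5. Machine vertices: (104.141,81.911) → (103.548,72.588) → (115.882,60.858) → (132.034,49.238) → (142.891,40.244) → (139.344,36.395). Open path.

**Shape 3** — `<polyline>` line segment, stroke `#000000` → cut (S832, F1210). Machine vertices: (34.327,72.476) → (74.545,87.553). Open path.

**Shape 4** — `<polyline>` line segment, stroke `#000000` → cut (S832, F1210). Machine vertices: (74.144,94.730) → (178.603,113.980). Open path.

**Shape 5** — `<polygon>` closed polygon, stroke `#ff8800` → engrave (S257, F3053). Machine vertices: (146.967,72.486) → (143.399,12.838) → (100.870,130.907) → (90.762,119.833) → (147.197,70.333) → (153.753,65.616) → (146.967,72.486). Closed: final G1 returns to the first vertex.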